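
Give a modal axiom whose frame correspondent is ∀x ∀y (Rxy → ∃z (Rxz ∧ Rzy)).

□□q → □q

A defining formula is □□q → □q (the C4 axiom).
Suppose □□q→□q is valid. Take Rxy and set V(q)={w : xR²w}. Then □□q at x, so □q at x, so q at y, i.e. ∃z(Rxz∧Rzy).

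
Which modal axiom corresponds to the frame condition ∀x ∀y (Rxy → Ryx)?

p → □◇p

The condition is symmetry. The B schema p → □◇p defines it.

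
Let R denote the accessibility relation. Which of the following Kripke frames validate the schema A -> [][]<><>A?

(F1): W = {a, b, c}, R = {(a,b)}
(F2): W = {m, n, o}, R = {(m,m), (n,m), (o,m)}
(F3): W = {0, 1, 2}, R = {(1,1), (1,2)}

(F1)

Frame correspondent (Sahlqvist): forall x forall z (x R^2 z -> exists w (x = w & z R^2 w)) — i.e. a generalized confluence (Geach) condition.
(F1): condition met.
(F2): fails — nR²m but no w with n=w and mR²w.
(F3): fails — 1R²2 but no w with 1=w and 2R²w.
Valid on: (F1).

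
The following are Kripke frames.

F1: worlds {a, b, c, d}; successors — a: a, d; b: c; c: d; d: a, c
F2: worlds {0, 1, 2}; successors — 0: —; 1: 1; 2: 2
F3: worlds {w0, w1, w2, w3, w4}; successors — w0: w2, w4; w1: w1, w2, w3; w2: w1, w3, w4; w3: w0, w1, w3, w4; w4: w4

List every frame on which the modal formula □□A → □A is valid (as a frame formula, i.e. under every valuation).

Frame correspondent (Sahlqvist): ∀x ∀y (Rxy → ∃z (Rxz ∧ Rzy)) — i.e. density.
F1: fails — Rbc but no z with Rbz and Rzc.
F2: ✓.
F3: fails — Rw0w2 but no z with Rw0z and Rzw2.
Valid on: F2.

F2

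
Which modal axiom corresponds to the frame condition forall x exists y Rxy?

□q → ◇q

This is seriality; the standard corresponding axiom is D: □q → ◇q.
Suppose □q→◇q is valid. At any x set V(q)=W. Then □q at x, so ◇q at x, so x has a successor.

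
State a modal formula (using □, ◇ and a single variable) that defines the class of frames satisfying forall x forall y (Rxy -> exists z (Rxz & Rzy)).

A defining formula is □□s → □s (the C4 axiom).
Suppose □□s→□s is valid. Take Rxy and set V(s)={w : xR²w}. Then □□s at x, so □s at x, so s at y, i.e. ∃z(Rxz∧Rzy).

□□s → □s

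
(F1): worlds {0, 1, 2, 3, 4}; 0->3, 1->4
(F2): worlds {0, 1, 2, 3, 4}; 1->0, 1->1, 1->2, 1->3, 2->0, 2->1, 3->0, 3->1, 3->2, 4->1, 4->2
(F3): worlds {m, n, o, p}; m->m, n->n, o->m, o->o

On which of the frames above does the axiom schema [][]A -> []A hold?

(F2), (F3)

This is the axiom for density; its first-order frame correspondent is forall x forall y (Rxy -> exists z (Rxz & Rzy)).
(F1): fails — R14 but no z with R1z and Rz4.
(F2): ✓.
(F3): ✓.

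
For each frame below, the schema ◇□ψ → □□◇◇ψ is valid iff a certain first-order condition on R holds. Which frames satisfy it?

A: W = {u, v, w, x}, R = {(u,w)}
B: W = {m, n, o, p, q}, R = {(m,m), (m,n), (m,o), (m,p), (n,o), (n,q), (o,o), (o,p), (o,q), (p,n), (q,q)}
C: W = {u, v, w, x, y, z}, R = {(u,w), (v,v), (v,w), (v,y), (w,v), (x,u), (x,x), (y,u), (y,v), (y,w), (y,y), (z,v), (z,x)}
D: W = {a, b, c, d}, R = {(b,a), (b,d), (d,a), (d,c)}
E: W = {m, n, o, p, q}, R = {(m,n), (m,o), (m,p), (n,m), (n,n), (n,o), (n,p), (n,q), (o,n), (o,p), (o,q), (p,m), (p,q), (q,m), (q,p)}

A, E

The schema corresponds to a generalized confluence (Geach) condition: ∀x ∀y ∀z ((xRy ∧ xR²z) → ∃w (yRw ∧ zR²w)).
A: ✓.
B: fails — mRm, mR²q but no w with mRw and qR²w.
C: fails — xRu, xR²u but no t with uRt and uR²t.
D: fails — bRa, bR²a but no w with aRw and aR²w.
E: ✓.
Valid on: A, E.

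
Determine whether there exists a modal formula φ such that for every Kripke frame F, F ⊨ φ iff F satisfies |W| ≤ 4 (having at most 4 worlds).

If a class were modally definable it would be closed under disjoint unions (Goldblatt–Thomason).
Any modal formula valid on each of 5 disjoint one-world frames is valid on their disjoint union (validity is preserved under disjoint unions). Each one-world frame has |W|=1≤4, but the union has |W|=5.
So the class is not modally definable.

No — not modally definable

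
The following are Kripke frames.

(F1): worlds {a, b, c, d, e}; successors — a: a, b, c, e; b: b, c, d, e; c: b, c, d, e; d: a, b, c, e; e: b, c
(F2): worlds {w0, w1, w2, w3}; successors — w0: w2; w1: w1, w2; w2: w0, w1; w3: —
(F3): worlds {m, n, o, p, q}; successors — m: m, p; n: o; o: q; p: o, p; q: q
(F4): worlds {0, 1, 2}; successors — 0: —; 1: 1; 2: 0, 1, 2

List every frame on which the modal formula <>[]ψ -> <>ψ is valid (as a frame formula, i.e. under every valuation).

The schema corresponds to a generalized confluence (Geach) condition: forall x forall y (xRy -> exists w (yRw & xRw)).
(F1): holds.
(F2): fails — w0Rw2 but no w with w2Rw and w0Rw.
(F3): fails — nRo but no w with oRw and nRw.
(F4): fails — 2R0 but no w with 0Rw and 2Rw.

(F1)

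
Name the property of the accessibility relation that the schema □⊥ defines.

emptiness of R

□⊥ is valid iff no world has any successor (otherwise □⊥ fails at any world with one).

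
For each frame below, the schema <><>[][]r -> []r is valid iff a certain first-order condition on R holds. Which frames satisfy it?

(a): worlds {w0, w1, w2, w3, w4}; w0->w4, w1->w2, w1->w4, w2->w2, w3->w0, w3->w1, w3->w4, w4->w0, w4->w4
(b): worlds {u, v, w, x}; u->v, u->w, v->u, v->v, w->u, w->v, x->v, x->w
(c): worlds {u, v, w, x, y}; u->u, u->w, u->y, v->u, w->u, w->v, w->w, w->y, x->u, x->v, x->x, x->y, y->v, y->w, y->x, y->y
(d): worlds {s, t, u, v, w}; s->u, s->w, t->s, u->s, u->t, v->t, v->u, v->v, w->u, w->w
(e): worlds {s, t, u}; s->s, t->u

(e)

Frame correspondent (Sahlqvist): forall x forall y forall z ((x R^2 y & xRz) -> exists w (y R^2 w & z = w)) — i.e. a generalized confluence (Geach) condition.
(a): fails — w1R²w0, w1Rw2 but no w with w0R²w and w2=w.
(b): fails — uR²u, uRw but no t with uR²t and w=t.
(c): fails — wR²v, wRv but no t with vR²t and v=t.
(d): fails — uR²u, uRt but no w* with uR²w* and t=w*.
(e): satisfies the condition.
Valid on: (e).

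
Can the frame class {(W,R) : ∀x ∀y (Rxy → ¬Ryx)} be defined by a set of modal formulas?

No — not modally definable

If a class were modally definable it would be closed under surjective bounded morphisms (Goldblatt–Thomason).
The 4-cycle (worlds s,t,u,v with s→t→u→v→s) is asymmetric. Mapping every world to a single reflexive point • is a surjective bounded morphism, and the reflexive point is not asymmetric (R•• but asymmetry requires ¬R••).
So the class is not modally definable.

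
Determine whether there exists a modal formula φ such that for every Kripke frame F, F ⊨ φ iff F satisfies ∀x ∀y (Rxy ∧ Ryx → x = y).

No — not modally definable

Any modally definable frame class is closed under surjective bounded morphisms.
The 4-cycle (worlds s,t,u,v with s→t→u→v→s) is antisymmetric. Sending even-indexed worlds to a and odd-indexed worlds to b is a surjective bounded morphism onto the two-world frame with a↔b, which is not antisymmetric.
Hence antisymmetry is not modally definable.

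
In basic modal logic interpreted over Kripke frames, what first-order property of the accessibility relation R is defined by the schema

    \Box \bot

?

emptiness of R: \forall x \forall y \neg Rxy

This schema is the Ver axiom.
Its frame correspondent is emptiness of R — \forall x \forall y \neg Rxy.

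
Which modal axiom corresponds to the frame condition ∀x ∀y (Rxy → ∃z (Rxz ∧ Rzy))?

□□s → □s

A defining formula is □□s → □s (the C4 axiom).
Suppose □□s→□s is valid. Take Rxy and set V(s)={w : xR²w}. Then □□s at x, so □s at x, so s at y, i.e. ∃z(Rxz∧Rzy).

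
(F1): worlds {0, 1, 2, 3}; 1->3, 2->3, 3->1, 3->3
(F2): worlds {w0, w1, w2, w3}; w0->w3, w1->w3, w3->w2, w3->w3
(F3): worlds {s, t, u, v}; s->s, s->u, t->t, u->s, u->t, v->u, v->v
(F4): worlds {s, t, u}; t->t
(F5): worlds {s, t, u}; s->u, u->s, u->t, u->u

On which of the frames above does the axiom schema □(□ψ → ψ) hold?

This is the axiom for shift-reflexivity; its first-order frame correspondent is ∀x ∀y (Rxy → Ryy).
(F1): fails — R31 but not R11.
(F2): fails — Rw3w2 but not Rw2w2.
(F3): fails — Rvu but not Ruu.
(F4): holds.
(F5): fails — Rus but not Rss.
Valid on: (F4).

(F4)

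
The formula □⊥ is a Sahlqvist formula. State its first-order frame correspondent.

□⊥ is valid iff no world has any successor (otherwise □⊥ fails at any world with one).
Conversely, on a frame with emptiness of R the schema holds at every world under every valuation.
So the correspondent is emptiness of R.

Emptiness of R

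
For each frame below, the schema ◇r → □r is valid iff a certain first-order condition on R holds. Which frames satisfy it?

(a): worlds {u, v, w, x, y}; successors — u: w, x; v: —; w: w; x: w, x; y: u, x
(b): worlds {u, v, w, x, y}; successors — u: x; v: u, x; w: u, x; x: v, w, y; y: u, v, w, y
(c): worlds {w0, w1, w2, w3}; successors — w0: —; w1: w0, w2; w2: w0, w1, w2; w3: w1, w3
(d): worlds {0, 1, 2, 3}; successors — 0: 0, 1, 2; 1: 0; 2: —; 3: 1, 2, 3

none

Frame correspondent (Sahlqvist): ∀x ∀y ∀z (Rxy ∧ Rxz → y = z) — i.e. partial functionality.
(a): fails — u sees both w and x.
(b): fails — v sees both u and x.
(c): fails — w1 sees both w0 and w2.
(d): fails — 0 sees both 0 and 1.
Valid on no frame.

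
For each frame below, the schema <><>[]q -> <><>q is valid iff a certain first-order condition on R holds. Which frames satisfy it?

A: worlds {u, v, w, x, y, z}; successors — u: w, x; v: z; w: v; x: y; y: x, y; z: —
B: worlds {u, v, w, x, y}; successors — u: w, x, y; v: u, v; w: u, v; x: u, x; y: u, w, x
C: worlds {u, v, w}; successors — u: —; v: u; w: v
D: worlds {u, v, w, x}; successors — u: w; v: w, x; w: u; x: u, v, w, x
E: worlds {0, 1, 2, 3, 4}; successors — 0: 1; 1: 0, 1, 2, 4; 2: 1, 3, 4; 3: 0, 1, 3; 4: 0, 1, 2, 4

B, E

Frame correspondent (Sahlqvist): forall x forall y (x R^2 y -> exists w (yRw & x R^2 w)) — i.e. a generalized confluence (Geach) condition.
A: fails — uR²v but no t with vRt and uR²t.
B: condition met.
C: fails — wR²u but no t with uRt and wR²t.
D: fails — uR²u but no t with uRt and uR²t.
E: condition met.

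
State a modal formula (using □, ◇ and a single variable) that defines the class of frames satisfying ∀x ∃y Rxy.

□p → ◇p

A defining formula is □p → ◇p (the D axiom).
Suppose □p→◇p is valid. At any x set V(p)=W. Then □p at x, so ◇p at x, so x has a successor.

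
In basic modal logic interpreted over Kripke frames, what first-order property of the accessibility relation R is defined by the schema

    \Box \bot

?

□⊥ is valid iff no world has any successor (otherwise □⊥ fails at any world with one).

emptiness of R: \forall x \forall y \neg Rxy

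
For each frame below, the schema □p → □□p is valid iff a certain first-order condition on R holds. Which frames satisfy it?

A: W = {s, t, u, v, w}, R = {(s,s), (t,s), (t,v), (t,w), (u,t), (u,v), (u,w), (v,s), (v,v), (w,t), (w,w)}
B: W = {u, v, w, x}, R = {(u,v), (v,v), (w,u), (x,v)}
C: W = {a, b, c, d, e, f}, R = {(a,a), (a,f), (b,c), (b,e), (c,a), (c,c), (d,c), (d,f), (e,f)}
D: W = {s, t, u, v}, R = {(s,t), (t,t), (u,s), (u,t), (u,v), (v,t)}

Frame correspondent (Sahlqvist): ∀x ∀y ∀z (Rxy ∧ Ryz → Rxz) — i.e. transitivity.
A: fails — Ruv and Rvs but not Rus.
B: fails — Rwu and Ruv but not Rwv.
C: fails — Rbc and Rca but not Rba.
D: satisfies the condition.
Valid on: D.

D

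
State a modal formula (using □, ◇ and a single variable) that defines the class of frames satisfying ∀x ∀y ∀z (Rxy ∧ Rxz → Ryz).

◇r → □◇r

The condition is the Euclidean property. The 5 schema ◇r → □◇r defines it.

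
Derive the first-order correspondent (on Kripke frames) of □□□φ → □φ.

∀x ∀z (xRz → ∃w (xR³w ∧ z = w))

This is a Sahlqvist (Geach-type) schema ◇^0□^3φ → □^1◇^0φ.
First-order correspondent: ∀x ∀z (xRz → ∃w (xR³w ∧ z = w)).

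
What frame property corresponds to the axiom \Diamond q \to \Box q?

partial functionality

This is the CD axiom.
Its frame correspondent is partial functionality — \forall x \forall y \forall z (Rxy \wedge Rxz \to y = z).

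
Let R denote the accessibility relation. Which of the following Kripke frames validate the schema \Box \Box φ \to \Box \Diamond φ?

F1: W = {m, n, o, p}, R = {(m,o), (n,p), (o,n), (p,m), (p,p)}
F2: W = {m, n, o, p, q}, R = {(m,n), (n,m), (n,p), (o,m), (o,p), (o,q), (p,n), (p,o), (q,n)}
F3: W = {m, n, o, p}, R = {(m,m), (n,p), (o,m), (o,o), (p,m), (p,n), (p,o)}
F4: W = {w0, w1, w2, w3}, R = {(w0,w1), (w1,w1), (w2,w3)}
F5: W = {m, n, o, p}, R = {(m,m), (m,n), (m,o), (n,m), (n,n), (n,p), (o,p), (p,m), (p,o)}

F1, F2, F3, F5

Frame correspondent (Sahlqvist): \forall x \forall z (xRz \to \exists w (x R^2 w \wedge zRw)) — i.e. a generalized confluence (Geach) condition.
F1: holds.
F2: holds.
F3: holds.
F4: fails — w2Rw3 but no w with w2R²w and w3Rw.
F5: holds.
Valid on: F1, F2, F3, F5.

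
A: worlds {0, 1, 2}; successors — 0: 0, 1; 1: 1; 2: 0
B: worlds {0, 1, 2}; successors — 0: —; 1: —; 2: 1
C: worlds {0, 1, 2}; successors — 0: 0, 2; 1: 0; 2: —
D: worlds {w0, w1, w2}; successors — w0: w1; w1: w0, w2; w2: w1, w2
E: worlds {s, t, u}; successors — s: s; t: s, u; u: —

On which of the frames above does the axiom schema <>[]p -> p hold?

Frame correspondent (Sahlqvist): forall x forall y (Rxy -> Ryx) — i.e. symmetry.
A: fails — R01 but not R10.
B: fails — R21 but not R12.
C: fails — R10 but not R01.
D: satisfies the condition.
E: fails — Rts but not Rst.

D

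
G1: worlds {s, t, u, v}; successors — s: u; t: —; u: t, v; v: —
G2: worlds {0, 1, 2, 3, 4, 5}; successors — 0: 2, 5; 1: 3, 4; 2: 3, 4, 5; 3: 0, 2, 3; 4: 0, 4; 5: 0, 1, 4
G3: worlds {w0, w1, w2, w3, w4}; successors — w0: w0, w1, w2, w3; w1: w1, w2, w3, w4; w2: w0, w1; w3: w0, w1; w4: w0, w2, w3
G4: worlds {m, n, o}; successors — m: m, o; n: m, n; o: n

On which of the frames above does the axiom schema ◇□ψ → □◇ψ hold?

G3

Frame correspondent (Sahlqvist): ∀x ∀y ∀z (Rxy ∧ Rxz → ∃w (Ryw ∧ Rzw)) — i.e. convergence.
G1: fails — Ruv and Ruv but v and v have no common successor.
G2: fails — R40 and R44 but 0 and 4 have no common successor.
G3: condition met.
G4: fails — Rmo and Rmm but o and m have no common successor.
Valid on: G3.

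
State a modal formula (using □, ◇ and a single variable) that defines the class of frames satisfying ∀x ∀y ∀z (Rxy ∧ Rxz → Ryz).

The condition is the Euclidean property. The 5 schema ◇ψ → □◇ψ defines it.

◇ψ → □◇ψ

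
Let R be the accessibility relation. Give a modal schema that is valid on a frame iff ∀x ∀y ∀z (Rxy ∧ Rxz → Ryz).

The condition is the Euclidean property. The 5 schema ◇s → □◇s defines it.
Suppose ◇s→□◇s is valid. Take Rxy, Rxz and set V(s)={y}. Then ◇s at x, so □◇s at x, so ◇s at z, so some w with Rzw has s; w=y, i.e. Rzy. By symmetry of the argument, Ryz.

◇s → □◇s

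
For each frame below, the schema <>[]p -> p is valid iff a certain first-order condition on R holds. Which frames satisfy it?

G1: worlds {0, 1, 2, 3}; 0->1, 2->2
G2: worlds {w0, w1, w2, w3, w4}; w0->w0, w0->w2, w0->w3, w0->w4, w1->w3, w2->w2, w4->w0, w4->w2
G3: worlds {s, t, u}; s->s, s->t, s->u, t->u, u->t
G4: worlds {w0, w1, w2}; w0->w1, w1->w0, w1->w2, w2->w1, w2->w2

G4

The schema corresponds to symmetry: forall x forall y (Rxy -> Ryx).
G1: fails — R01 but not R10.
G2: fails — Rw1w3 but not Rw3w1.
G3: fails — Rsu but not Rus.
G4: holds.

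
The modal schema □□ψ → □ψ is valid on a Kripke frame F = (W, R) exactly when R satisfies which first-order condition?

Suppose □□ψ→□ψ is valid. Take Rxy and set V(ψ)={w : xR²w}. Then □□ψ at x, so □ψ at x, so ψ at y, i.e. ∃z(Rxz∧Rzy).
The converse is a direct semantic check.
So the correspondent is density.

density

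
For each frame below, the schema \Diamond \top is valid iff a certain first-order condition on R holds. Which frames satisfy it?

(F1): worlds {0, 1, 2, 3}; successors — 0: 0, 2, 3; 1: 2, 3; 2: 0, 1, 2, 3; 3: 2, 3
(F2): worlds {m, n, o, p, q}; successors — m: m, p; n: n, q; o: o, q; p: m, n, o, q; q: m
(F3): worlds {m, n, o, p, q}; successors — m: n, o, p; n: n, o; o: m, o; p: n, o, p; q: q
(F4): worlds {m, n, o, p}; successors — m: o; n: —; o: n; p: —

The schema corresponds to seriality: \forall x \exists y Rxy.
(F1): condition met.
(F2): condition met.
(F3): condition met.
(F4): fails — world n has no successor.
Valid on: (F1), (F2), (F3).

(F1), (F2), (F3)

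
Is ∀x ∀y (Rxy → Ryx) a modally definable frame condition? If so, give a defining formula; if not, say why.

Yes, by p → □◇p

This is a Sahlqvist condition; the B axiom p → □◇p defines it.
Suppose p→□◇p is valid. Take Rxy and set V(p)={x}. Then p at x, so □◇p at x, so ◇p at y, so some z with Ryz has p; z=x, i.e. Ryx.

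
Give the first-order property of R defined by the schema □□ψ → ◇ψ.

∀x ∃w (xR²w ∧ xRw)

This is a Sahlqvist (Geach-type) schema ◇^0□^2ψ → □^0◇^1ψ.
Minimal-valuation argument: fix x; take any y with xR^0y and any z with xR^0z. Set V(ψ) to the set of worlds R-reachable from y in exactly 2 steps. Then □^2ψ holds at y, so the antecedent holds at x; validity forces ◇^1ψ at z, giving a w with zR^1w and yR^2w.
First-order correspondent: ∀x ∃w (xR²w ∧ xRw).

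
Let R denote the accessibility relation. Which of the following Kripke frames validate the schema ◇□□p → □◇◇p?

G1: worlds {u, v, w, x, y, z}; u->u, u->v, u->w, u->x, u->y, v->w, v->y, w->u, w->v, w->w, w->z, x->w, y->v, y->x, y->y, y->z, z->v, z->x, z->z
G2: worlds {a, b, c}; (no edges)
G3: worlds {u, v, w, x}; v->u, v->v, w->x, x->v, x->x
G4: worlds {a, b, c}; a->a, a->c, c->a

Frame correspondent (Sahlqvist): ∀x ∀y ∀z ((xRy ∧ xRz) → ∃w (yR²w ∧ zR²w)) — i.e. a generalized confluence (Geach) condition.
G1: holds.
G2: holds.
G3: fails — vRu, vRu but no t with uR²t and uR²t.
G4: holds.
Valid on: G1, G2, G4.

G1, G2, G4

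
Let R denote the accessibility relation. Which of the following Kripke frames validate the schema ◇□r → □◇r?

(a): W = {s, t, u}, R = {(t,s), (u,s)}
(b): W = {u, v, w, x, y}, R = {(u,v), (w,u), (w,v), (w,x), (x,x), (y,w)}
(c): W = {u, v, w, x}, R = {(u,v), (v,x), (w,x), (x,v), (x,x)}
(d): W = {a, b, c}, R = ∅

Frame correspondent (Sahlqvist): ∀x ∀y ∀z (Rxy ∧ Rxz → ∃w (Ryw ∧ Rzw)) — i.e. convergence.
(a): fails — Rts and Rts but s and s have no common successor.
(b): fails — Ruv and Ruv but v and v have no common successor.
(c): ✓.
(d): ✓.
Valid on: (c), (d).

(c), (d)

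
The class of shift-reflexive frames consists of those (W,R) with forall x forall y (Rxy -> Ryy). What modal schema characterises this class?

The condition is shift-reflexivity. The T□ schema □(□q → q) defines it.
Suppose □(□q→q) is valid. Take Rxy and set V(q)={w : Ryw}. Then at y, □q holds; since □(□q→q) at x, □q→q at y, so q at y, i.e. Ryy.

□(□q → q)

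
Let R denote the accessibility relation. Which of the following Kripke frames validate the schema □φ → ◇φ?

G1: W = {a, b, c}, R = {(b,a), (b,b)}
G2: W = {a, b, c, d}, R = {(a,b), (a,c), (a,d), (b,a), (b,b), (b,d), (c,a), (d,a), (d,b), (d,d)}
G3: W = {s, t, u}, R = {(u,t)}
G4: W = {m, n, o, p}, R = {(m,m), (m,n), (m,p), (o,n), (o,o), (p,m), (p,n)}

Frame correspondent (Sahlqvist): ∀x ∃y Rxy — i.e. seriality.
G1: fails — world a has no successor.
G2: holds.
G3: fails — world s has no successor.
G4: fails — world n has no successor.

G2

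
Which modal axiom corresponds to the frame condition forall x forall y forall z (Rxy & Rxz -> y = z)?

This is partial functionality; the standard corresponding axiom is CD: ◇ψ → □ψ.
Suppose ◇ψ→□ψ is valid. Take Rxy, Rxz and set V(ψ)={y}. Then ◇ψ at x, so □ψ at x, so ψ at z, i.e. z=y.

◇ψ → □ψ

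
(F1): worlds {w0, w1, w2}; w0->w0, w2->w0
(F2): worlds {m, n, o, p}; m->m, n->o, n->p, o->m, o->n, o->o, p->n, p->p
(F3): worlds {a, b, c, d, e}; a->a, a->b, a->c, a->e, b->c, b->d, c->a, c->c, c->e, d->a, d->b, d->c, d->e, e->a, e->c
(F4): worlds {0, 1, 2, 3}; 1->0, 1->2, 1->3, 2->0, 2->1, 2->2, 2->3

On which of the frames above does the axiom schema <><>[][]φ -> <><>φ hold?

The schema corresponds to a generalized confluence (Geach) condition: forall x forall y (x R^2 y -> exists w (y R^2 w & x R^2 w)).
(F1): holds.
(F2): holds.
(F3): holds.
(F4): fails — 1R²0 but no w with 0R²w and 1R²w.
Valid on: (F1), (F2), (F3).

(F1), (F2), (F3)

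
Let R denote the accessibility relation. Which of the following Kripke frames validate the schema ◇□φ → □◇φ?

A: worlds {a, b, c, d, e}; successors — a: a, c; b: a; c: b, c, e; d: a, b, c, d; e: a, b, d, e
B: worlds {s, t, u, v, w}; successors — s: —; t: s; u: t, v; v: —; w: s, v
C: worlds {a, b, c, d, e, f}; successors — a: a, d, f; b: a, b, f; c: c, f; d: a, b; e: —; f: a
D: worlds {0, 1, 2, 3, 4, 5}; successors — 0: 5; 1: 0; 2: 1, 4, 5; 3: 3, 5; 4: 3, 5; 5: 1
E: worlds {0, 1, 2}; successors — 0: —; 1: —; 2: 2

E

The schema corresponds to convergence: ∀x ∀y ∀z (Rxy ∧ Rxz → ∃w (Ryw ∧ Rzw)).
A: fails — Rcc and Rcb but c and b have no common successor.
B: fails — Rts and Rts but s and s have no common successor.
C: fails — Rcc and Rcf but c and f have no common successor.
D: fails — R25 and R21 but 5 and 1 have no common successor.
E: satisfies the condition.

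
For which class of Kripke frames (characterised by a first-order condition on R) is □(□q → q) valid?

This is the T□ axiom.
It corresponds to shift-reflexivity: ∀x ∀y (Rxy → Ryy).

shift-reflexivity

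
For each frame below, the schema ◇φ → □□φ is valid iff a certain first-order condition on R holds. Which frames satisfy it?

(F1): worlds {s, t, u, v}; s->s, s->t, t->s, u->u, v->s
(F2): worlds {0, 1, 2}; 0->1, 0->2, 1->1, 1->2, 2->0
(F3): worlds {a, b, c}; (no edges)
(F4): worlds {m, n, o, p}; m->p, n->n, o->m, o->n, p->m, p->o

(F3)

Frame correspondent (Sahlqvist): ∀x ∀y ∀z ((xRy ∧ xR²z) → ∃w (y = w ∧ z = w)) — i.e. a generalized confluence (Geach) condition.
(F1): fails — sRs, sR²t but s ≠ t.
(F2): fails — 0R1, 0R²0 but 1 ≠ 0.
(F3): ✓.
(F4): fails — mRp, mR²m but p ≠ m.
Valid on: (F3).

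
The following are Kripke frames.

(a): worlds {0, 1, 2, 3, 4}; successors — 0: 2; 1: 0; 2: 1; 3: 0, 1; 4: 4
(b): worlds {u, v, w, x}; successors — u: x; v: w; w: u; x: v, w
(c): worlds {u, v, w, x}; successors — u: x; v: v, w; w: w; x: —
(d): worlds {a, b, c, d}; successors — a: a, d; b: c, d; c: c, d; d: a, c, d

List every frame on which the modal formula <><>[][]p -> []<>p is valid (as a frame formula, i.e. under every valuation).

(c), (d)

The schema corresponds to a generalized confluence (Geach) condition: forall x forall y forall z ((x R^2 y & xRz) -> exists w (y R^2 w & zRw)).
(a): fails — 0R²1, 0R2 but no w with 1R²w and 2Rw.
(b): fails — uR²v, uRx but no t with vR²t and xRt.
(c): condition met.
(d): condition met.
Valid on: (c), (d).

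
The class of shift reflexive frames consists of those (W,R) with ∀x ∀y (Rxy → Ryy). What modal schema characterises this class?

A defining formula is □(□ψ → ψ) (the T□ axiom).

□(□ψ → ψ)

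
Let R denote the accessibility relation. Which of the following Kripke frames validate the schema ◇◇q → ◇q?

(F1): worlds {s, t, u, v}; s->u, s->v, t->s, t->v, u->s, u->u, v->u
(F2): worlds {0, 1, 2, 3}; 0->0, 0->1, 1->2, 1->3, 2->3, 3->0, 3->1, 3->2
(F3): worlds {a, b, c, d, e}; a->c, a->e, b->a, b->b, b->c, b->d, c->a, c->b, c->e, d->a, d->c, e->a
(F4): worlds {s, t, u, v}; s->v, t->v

(F4)

This is the axiom for a generalized confluence (Geach) condition; its first-order frame correspondent is ∀x ∀y (xR²y → ∃w (y = w ∧ xRw)).
(F1): fails — sR²s but no w with s=w and sRw.
(F2): fails — 0R²2 but no w with 2=w and 0Rw.
(F3): fails — aR²a but no w with a=w and aRw.
(F4): condition met.
Valid on: (F4).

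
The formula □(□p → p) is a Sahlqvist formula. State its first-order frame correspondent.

shift-reflexivity: ∀x ∀y (Rxy → Ryy)

Suppose □(□p→p) is valid. Take Rxy and set V(p)={w : Ryw}. Then at y, □p holds; since □(□p→p) at x, □p→p at y, so p at y, i.e. Ryy.
Conversely, any frame satisfying ∀x ∀y (Rxy → Ryy) validates the schema.
So the correspondent is shift-reflexivity.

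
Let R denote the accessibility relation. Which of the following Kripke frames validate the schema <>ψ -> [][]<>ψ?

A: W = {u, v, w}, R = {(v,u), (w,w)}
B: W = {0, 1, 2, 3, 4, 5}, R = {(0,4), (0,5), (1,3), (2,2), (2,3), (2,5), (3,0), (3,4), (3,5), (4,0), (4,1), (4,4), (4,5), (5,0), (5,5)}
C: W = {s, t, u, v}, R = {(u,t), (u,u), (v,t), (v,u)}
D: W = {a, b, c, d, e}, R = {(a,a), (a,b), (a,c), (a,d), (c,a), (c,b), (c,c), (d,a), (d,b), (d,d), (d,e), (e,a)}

Frame correspondent (Sahlqvist): forall x forall y forall z ((xRy & x R^2 z) -> exists w (y = w & zRw)) — i.e. a generalized confluence (Geach) condition.
A: ✓.
B: fails — 0R4, 0R²1 but no w with 4=w and 1Rw.
C: fails — uRt, uR²t but no w with t=w and tRw.
D: fails — aRa, aR²b but no w with a=w and bRw.

A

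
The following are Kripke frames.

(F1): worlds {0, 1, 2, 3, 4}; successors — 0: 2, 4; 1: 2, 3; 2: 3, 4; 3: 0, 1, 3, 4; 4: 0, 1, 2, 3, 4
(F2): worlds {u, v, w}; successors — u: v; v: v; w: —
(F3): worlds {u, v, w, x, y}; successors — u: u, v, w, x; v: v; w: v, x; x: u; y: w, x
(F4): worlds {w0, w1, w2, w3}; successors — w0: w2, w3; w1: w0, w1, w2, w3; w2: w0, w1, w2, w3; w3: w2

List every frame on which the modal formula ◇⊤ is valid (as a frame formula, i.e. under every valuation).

Frame correspondent (Sahlqvist): ∀x ∃y Rxy — i.e. seriality.
(F1): holds.
(F2): fails — world w has no successor.
(F3): holds.
(F4): holds.
Valid on: (F1), (F3), (F4).

(F1), (F3), (F4)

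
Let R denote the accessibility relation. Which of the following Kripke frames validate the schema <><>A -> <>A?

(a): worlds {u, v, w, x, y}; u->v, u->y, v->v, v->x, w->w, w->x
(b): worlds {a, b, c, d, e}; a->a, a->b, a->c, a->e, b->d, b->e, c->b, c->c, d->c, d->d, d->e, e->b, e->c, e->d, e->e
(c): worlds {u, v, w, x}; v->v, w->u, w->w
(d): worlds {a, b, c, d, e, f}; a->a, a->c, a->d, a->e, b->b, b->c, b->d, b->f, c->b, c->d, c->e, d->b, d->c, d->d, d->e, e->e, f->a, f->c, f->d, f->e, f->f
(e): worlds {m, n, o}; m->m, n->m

(c), (e)

Frame correspondent (Sahlqvist): forall x forall y (x R^2 y -> exists w (y = w & xRw)) — i.e. a generalized confluence (Geach) condition.
(a): fails — uR²x but no t with x=t and uRt.
(b): fails — aR²d but no w with d=w and aRw.
(c): holds.
(d): fails — aR²b but no w with b=w and aRw.
(e): holds.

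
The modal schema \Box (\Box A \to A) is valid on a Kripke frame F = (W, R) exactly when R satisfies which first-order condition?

shift-reflexivity: \forall x \forall y (Rxy \to Ryy)

Suppose □(□A→A) is valid. Take Rxy and set V(A)={w : Ryw}. Then at y, □A holds; since □(□A→A) at x, □A→A at y, so A at y, i.e. Ryy.
Conversely, on a frame with shift-reflexivity the schema holds at every world under every valuation.
So the correspondent is shift-reflexivity.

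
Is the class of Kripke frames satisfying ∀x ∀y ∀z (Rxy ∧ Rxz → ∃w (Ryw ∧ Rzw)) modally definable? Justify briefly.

Definable; ◇□p → □◇p defines it

The condition is convergence. A defining modal formula is ◇□p → □◇p.
Suppose ◇□p→□◇p is valid. Take Rxy, Rxz and set V(p)={w : Ryw}. Then □p at y so ◇□p at x, so □◇p at x, so ◇p at z, giving w with Rzw and Ryw.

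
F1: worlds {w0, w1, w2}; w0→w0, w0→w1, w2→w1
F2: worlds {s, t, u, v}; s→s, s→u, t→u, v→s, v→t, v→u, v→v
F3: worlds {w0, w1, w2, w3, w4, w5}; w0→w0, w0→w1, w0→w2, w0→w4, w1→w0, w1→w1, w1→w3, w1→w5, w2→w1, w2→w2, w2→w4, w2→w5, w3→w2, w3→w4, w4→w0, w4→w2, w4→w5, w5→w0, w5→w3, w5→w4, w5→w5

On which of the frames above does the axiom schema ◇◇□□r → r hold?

F3

This is the axiom for a generalized confluence (Geach) condition; its first-order frame correspondent is ∀x ∀y (xR²y → ∃w (yR²w ∧ x = w)).
F1: fails — w0R²w1 but no w with w1R²w and w0=w.
F2: fails — sR²u but no w with uR²w and s=w.
F3: condition met.
Valid on: F3.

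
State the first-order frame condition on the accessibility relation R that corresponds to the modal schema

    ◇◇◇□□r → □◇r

∀x ∀y ∀z ((xR³y ∧ xRz) → ∃w (yR²w ∧ zRw))

This is a Sahlqvist (Geach-type) schema ◇^3□^2r → □^1◇^1r.
Minimal-valuation argument: fix x; take any y with xR^3y and any z with xR^1z. Set V(r) to the set of worlds R-reachable from y in exactly 2 steps. Then □^2r holds at y, so the antecedent holds at x; validity forces ◇^1r at z, giving a w with zR^1w and yR^2w.
First-order correspondent: ∀x ∀y ∀z ((xR³y ∧ xRz) → ∃w (yR²w ∧ zRw)).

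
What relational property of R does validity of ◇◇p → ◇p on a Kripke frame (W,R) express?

transitivity

Replacing p by ¬p and contraposing gives the equivalent schema □p → □□p.
Suppose □p→□□p is valid. Take Rxy, Ryz and set V(p)={w : Rxw}. Then □p at x, so □□p at x, so □p at y, so p at z, i.e. Rxz.
Conversely, on a frame with transitivity the schema holds at every world under every valuation.
So the correspondent is transitivity.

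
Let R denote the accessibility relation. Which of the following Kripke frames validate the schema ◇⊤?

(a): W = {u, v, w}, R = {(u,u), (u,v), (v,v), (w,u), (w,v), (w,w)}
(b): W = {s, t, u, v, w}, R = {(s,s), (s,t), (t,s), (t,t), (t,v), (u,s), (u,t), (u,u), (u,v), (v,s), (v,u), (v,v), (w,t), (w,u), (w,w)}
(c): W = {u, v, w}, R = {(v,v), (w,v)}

Frame correspondent (Sahlqvist): ∀x ∃y Rxy — i.e. seriality.
(a): ✓.
(b): ✓.
(c): fails — world u has no successor.
Valid on: (a), (b).

(a), (b)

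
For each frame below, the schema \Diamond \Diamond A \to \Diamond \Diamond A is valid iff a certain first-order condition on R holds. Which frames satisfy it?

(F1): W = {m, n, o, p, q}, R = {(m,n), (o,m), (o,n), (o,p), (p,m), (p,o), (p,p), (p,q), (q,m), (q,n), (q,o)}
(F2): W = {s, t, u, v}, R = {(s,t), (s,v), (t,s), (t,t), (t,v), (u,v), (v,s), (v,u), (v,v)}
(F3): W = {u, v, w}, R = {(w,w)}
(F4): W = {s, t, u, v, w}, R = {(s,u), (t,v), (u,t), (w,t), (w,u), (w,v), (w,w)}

(F1), (F2), (F3), (F4)

The schema corresponds to a generalized confluence (Geach) condition: \forall x \forall y (x R^2 y \to \exists w (y = w \wedge x R^2 w)).
(F1): holds.
(F2): holds.
(F3): holds.
(F4): holds.
Valid on: (F1), (F2), (F3), (F4).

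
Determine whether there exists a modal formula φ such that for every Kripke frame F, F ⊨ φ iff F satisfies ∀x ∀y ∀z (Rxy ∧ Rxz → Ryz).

This is a Sahlqvist condition; the 5 axiom ◇p → □◇p defines it.

Definable; ◇p → □◇p defines it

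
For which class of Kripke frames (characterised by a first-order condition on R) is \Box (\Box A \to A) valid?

Shift-reflexivity

This is the T□ axiom.
Its frame correspondent is shift-reflexivity — \forall x \forall y (Rxy \to Ryy).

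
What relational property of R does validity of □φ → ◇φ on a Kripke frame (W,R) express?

seriality

Suppose □φ→◇φ is valid. At any x set V(φ)=W. Then □φ at x, so ◇φ at x, so x has a successor.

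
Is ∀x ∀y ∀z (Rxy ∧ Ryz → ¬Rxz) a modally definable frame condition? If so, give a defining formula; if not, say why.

Any modally definable frame class is closed under surjective bounded morphisms.
The 7-cycle (worlds s,t,u,v,w,x,y with s→t→u→v→w→x→y→s) is intransitive. Mapping every world to a single reflexive point • is a surjective bounded morphism; the reflexive point is not intransitive (R••∧R•• but R••).
So no modal formula (or set of formulas) defines exactly the intransitive frames.

Not modally definable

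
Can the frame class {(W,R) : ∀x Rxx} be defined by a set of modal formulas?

This is a Sahlqvist condition; the T axiom □r → r defines it.

Yes — defined by □r → r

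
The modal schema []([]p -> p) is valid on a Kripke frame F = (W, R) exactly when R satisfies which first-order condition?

shift-reflexivity

Suppose □(□p→p) is valid. Take Rxy and set V(p)={w : Ryw}. Then at y, □p holds; since □(□p→p) at x, □p→p at y, so p at y, i.e. Ryy.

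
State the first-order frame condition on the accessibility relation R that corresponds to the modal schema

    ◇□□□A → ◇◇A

∀x ∀y (xRy → ∃w (yR³w ∧ xR²w))

This is a Sahlqvist (Geach-type) schema ◇^1□^3A → □^0◇^2A.
Minimal-valuation argument: fix x; take any y with xR^1y and any z with xR^0z. Set V(A) to the set of worlds R-reachable from y in exactly 3 steps. Then □^3A holds at y, so the antecedent holds at x; validity forces ◇^2A at z, giving a w with zR^2w and yR^3w.
First-order correspondent: ∀x ∀y (xRy → ∃w (yR³w ∧ xR²w)).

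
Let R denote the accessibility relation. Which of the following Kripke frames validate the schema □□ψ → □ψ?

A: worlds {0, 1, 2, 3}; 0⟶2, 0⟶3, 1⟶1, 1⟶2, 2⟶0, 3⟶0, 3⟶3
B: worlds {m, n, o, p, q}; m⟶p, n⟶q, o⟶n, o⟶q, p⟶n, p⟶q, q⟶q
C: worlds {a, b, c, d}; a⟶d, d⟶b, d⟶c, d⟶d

The schema corresponds to density: ∀x ∀y (Rxy → ∃z (Rxz ∧ Rzy)).
A: fails — R02 but no z with R0z and Rz2.
B: fails — Ron but no z with Roz and Rzn.
C: ✓.
Valid on: C.

C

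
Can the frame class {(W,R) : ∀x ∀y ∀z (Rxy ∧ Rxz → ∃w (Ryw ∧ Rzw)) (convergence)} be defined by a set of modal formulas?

This is a Sahlqvist condition; the .2 axiom ◇□q → □◇q defines it.

Yes — defined by ◇□q → □◇q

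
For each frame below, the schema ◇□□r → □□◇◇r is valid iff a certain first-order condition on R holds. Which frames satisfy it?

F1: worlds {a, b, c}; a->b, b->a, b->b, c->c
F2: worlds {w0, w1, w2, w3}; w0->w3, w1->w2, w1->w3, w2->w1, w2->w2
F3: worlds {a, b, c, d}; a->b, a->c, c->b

F1

The schema corresponds to a generalized confluence (Geach) condition: ∀x ∀y ∀z ((xRy ∧ xR²z) → ∃w (yR²w ∧ zR²w)).
F1: ✓.
F2: fails — w1Rw3, w1R²w1 but no w with w3R²w and w1R²w.
F3: fails — aRb, aR²b but no w with bR²w and bR²w.
Valid on: F1.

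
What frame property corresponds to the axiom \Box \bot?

Emptiness of R

This schema is the Ver axiom.
It corresponds to emptiness of R: \forall x \forall y \neg Rxy.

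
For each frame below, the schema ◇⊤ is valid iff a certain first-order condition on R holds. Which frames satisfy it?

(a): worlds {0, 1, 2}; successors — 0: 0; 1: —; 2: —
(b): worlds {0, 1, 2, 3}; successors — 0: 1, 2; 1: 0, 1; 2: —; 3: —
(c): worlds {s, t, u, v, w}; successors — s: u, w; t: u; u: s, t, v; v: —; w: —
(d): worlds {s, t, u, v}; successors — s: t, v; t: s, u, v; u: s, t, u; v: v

(d)

Frame correspondent (Sahlqvist): ∀x ∃y Rxy — i.e. seriality.
(a): fails — world 1 has no successor.
(b): fails — world 2 has no successor.
(c): fails — world v has no successor.
(d): satisfies the condition.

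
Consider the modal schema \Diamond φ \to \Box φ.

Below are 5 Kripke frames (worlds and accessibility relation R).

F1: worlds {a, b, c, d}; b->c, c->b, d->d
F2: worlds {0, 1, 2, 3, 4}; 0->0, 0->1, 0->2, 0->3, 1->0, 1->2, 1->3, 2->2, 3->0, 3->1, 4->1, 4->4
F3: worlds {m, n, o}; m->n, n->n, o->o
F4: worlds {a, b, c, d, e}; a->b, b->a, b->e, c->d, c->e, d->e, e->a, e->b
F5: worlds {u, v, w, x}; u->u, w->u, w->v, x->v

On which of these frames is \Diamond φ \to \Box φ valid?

This is the axiom for partial functionality; its first-order frame correspondent is \forall x \forall y \forall z (Rxy \wedge Rxz \to y = z).
F1: satisfies the condition.
F2: fails — 0 sees both 0 and 1.
F3: satisfies the condition.
F4: fails — b sees both a and e.
F5: fails — w sees both u and v.
Valid on: F1, F3.

F1, F3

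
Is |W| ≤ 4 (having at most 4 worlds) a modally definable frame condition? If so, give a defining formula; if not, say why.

Not modally definable

Modal frame validity is preserved under disjoint unions.
Any modal formula valid on each of 5 disjoint one-world frames is valid on their disjoint union (validity is preserved under disjoint unions). Each one-world frame has |W|=1≤4, but the union has |W|=5.
So the class is not modally definable.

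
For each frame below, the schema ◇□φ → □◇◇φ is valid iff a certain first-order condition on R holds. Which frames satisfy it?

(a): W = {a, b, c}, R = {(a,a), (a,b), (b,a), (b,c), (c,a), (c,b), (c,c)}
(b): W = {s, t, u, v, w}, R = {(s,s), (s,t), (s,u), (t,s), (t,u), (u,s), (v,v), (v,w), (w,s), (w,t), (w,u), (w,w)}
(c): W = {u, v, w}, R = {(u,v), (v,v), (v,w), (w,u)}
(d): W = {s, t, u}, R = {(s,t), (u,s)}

The schema corresponds to a generalized confluence (Geach) condition: ∀x ∀y ∀z ((xRy ∧ xRz) → ∃w (yRw ∧ zR²w)).
(a): satisfies the condition.
(b): satisfies the condition.
(c): fails — vRw, vRw but no t with wRt and wR²t.
(d): fails — sRt, sRt but no w with tRw and tR²w.
Valid on: (a), (b).

(a), (b)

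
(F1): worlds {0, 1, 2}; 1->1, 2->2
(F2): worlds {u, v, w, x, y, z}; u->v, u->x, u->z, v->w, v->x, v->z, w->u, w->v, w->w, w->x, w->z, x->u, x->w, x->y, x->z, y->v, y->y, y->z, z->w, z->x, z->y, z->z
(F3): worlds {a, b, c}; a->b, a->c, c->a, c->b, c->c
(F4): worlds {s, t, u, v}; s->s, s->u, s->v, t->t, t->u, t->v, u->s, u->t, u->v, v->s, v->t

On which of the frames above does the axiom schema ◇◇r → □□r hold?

(F1)

This is the axiom for a generalized confluence (Geach) condition; its first-order frame correspondent is ∀x ∀y ∀z ((xR²y ∧ xR²z) → ∃w (y = w ∧ z = w)).
(F1): holds.
(F2): fails — uR²u, uR²w but u ≠ w.
(F3): fails — aR²a, aR²b but a ≠ b.
(F4): fails — sR²s, sR²t but s ≠ t.
Valid on: (F1).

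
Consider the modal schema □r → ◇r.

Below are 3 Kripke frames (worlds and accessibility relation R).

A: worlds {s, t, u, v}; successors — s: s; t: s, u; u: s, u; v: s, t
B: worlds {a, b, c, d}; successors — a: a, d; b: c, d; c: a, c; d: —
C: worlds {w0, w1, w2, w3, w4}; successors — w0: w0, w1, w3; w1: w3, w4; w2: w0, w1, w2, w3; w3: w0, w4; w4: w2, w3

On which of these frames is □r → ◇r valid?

Frame correspondent (Sahlqvist): ∀x ∃y Rxy — i.e. seriality.
A: holds.
B: fails — world d has no successor.
C: holds.
Valid on: A, C.

A, C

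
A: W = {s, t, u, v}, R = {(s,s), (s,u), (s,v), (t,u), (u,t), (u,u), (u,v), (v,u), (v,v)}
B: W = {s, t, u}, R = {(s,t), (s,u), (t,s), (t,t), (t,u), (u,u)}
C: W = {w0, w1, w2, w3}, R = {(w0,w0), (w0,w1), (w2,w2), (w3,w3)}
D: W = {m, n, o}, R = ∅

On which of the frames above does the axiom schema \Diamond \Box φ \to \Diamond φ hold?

A, B, D

This is the axiom for a generalized confluence (Geach) condition; its first-order frame correspondent is \forall x \forall y (xRy \to \exists w (yRw \wedge xRw)).
A: condition met.
B: condition met.
C: fails — w0Rw1 but no w with w1Rw and w0Rw.
D: condition met.
Valid on: A, B, D.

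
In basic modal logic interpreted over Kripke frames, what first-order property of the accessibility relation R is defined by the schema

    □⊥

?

This is the Ver axiom.
Its frame correspondent is emptiness of R — ∀x ∀y ¬Rxy.

emptiness of R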